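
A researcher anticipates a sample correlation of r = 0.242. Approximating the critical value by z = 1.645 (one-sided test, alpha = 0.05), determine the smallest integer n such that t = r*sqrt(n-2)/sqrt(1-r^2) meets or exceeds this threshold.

46

Need r·√(n−2)/√(1−r²) ≥ 1.645
√(n−2) ≥ 1.645·√(1−0.058564) / 0.242 = 1.645·0.970276 / 0.242 = 6.5955
n−2 ≥ 43.5006  ⇒  n ≥ 45.5006
Smallest integer n = 46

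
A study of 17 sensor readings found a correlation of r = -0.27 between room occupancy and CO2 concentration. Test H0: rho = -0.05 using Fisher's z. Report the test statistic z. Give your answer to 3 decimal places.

z_r = atanh(-0.27) = -0.276864,  z_0 = atanh(-0.05) = -0.050042
SE = 1/√(n−3) = 1/√14 = 0.267261
z = (z_r − z_0)/SE = (-0.276864 − (-0.050042)) / 0.267261 = -0.226822 / 0.267261 = -0.849

-0.849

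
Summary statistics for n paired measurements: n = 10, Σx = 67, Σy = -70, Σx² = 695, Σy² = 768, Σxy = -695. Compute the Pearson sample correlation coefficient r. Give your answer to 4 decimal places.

-0.8640

S_xy = nΣxy − ΣxΣy = 10·(-695) − 67·(-70) = -6950 − (-4690) = -2260
S_xx = nΣx² − (Σx)² = 10·695 − 67² = 6950 − 4489 = 2461
S_yy = nΣy² − (Σy)² = 10·768 − (-70)² = 7680 − 4900 = 2780
r = S_xy / √(S_xx·S_yy) = -2260 / √(2461·2780) = -2260 / √6841580 = -2260 / 2615.6414 = -0.8640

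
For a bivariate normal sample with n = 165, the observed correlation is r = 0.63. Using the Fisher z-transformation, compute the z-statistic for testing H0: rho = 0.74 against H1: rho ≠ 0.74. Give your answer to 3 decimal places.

-2.661

Fisher z: atanh(0.63) = 0.741416, atanh(0.74) = 0.950479
z = (z_r − z_0)·√(n−3) = (0.741416 − 0.950479)·√162 = -0.209063 · 12.727922 = -2.661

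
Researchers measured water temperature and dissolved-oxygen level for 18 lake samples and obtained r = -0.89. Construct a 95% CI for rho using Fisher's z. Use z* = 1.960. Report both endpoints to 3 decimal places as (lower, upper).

z_r = atanh(-0.89) = -1.421926;  SE = 1/√(n−3) = 1/√15 = 0.258199
z-limits: -1.421926 ± 1.960·0.258199 = -1.421926 ± 0.506070 = [-1.927996, -0.915856]
ρ-limits: (tanh -1.927996, tanh -0.915856) = (-0.959, -0.724)

(-0.959, -0.724)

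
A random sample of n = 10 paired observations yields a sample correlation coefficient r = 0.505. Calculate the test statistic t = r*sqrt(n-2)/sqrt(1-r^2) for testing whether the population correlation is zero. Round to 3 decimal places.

1.655

t = r·√(n−2) / √(1−r²) with r = 0.505, n = 10
  = 0.505·√8 / √(1 − 0.255025)
  = 0.505·2.828427 / 0.863119
  = 1.428356 / 0.863119 = 1.655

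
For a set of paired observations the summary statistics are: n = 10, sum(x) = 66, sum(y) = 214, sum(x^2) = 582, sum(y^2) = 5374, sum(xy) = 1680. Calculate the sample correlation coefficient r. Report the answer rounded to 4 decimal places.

0.7847

Numerator: nΣxy − (Σx)(Σy) = 10·1680 − (66)(214) = 2676
Denominator: √[(nΣx²−(Σx)²)(nΣy²−(Σy)²)]
  nΣx²−(Σx)² = 10·582 − 4356 = 1464;  nΣy²−(Σy)² = 10·5374 − 45796 = 7944
  √(1464·7944) = √11630016 = 3410.2809
r = 2676 / 3410.2809 = 0.7847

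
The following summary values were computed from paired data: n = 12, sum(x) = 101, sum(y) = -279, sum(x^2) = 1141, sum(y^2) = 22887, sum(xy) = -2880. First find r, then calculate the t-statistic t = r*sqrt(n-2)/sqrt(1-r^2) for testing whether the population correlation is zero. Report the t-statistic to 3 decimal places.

-0.794

S_xy = nΣxy − ΣxΣy = 12·(-2880) − 101·(-279) = -34560 − (-28179) = -6381
S_xx = nΣx² − (Σx)² = 12·1141 − 101² = 13692 − 10201 = 3491
S_yy = nΣy² − (Σy)² = 12·22887 − (-279)² = 274644 − 77841 = 196803
r = S_xy / √(S_xx·S_yy) = -6381 / √(3491·196803) = -6381 / √687039273 = -6381 / 26211.4340 = -0.2434
t = r·√(n−2)/√(1−r²) = -0.2434·√10 / √(1−0.059244) = -0.769698 / 0.969926 = -0.794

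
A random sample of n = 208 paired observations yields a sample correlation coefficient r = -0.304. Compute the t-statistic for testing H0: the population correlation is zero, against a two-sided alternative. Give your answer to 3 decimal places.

-4.580

1 − r² = 1 − 0.092416 = 0.907584;  √(1−r²) = 0.952672
√(n−2) = √206 = 14.352700
t = r·√(n−2)/√(1−r²) = -0.304 · 14.352700 / 0.952672 = -4.580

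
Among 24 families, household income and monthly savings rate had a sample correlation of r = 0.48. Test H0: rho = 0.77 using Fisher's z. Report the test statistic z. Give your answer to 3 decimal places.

-2.279

Fisher z: atanh(0.48) = 0.522984, atanh(0.77) = 1.020328
z = (z_r − z_0)·√(n−3) = (0.522984 − 1.020328)·√21 = -0.497344 · 4.582576 = -2.279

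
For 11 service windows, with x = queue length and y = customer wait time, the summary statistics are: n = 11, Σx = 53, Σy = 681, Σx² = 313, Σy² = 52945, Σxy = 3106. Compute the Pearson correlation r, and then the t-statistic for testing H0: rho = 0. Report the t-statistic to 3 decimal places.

-0.684

Numerator: nΣxy − (Σx)(Σy) = 11·3106 − (53)(681) = -1927
Denominator: √[(nΣx²−(Σx)²)(nΣy²−(Σy)²)]
  nΣx²−(Σx)² = 11·313 − 2809 = 634;  nΣy²−(Σy)² = 11·52945 − 463761 = 118634
  √(634·118634) = √75213956 = 8672.5980
r = -1927 / 8672.5980 = -0.2222
t = r·√(n−2)/√(1−r²) = -0.2222·√9 / √(1−0.049373) = -0.666600 / 0.975001 = -0.684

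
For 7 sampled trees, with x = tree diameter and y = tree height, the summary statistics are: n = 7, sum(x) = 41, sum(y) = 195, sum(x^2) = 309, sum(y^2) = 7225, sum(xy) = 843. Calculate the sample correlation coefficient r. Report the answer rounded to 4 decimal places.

-0.8514

Numerator: nΣxy − (Σx)(Σy) = 7·843 − (41)(195) = -2094
Denominator: √[(nΣx²−(Σx)²)(nΣy²−(Σy)²)]
  nΣx²−(Σx)² = 7·309 − 1681 = 482;  nΣy²−(Σy)² = 7·7225 − 38025 = 12550
  √(482·12550) = √6049100 = 2459.4918
r = -2094 / 2459.4918 = -0.8514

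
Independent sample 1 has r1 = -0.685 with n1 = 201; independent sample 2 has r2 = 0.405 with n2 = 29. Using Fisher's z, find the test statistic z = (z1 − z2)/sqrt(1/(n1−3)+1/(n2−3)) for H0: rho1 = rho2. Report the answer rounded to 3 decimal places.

z1 = atanh(-0.685) = -0.838474,  z2 = atanh(0.405) = 0.429616
SE = √(1/(n1−3) + 1/(n2−3)) = √(1/198 + 1/26) = √(0.0050505 + 0.0384615) = √0.0435120 = 0.208595
z = (z1 − z2)/SE = (-0.838474 − 0.429616) / 0.208595 = -1.268090 / 0.208595 = -6.079

-6.079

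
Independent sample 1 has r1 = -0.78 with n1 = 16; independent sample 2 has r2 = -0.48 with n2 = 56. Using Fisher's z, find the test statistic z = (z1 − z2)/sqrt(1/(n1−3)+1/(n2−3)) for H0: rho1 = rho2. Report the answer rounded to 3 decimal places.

-1.688

z1 = atanh(-0.78) = -1.045371,  z2 = atanh(-0.48) = -0.522984
SE = √(1/(n1−3) + 1/(n2−3)) = √(1/13 + 1/53) = √(0.0769231 + 0.0188679) = √0.0957910 = 0.309501
z = (z1 − z2)/SE = (-1.045371 − (-0.522984)) / 0.309501 = -0.522387 / 0.309501 = -1.688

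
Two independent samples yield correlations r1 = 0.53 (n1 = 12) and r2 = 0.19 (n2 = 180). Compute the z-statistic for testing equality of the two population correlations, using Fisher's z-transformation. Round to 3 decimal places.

z1 = atanh(0.53) = 0.590145,  z2 = atanh(0.19) = 0.192337
SE = √(1/(n1−3) + 1/(n2−3)) = √(1/9 + 1/177) = √(0.1111111 + 0.0056497) = √0.1167608 = 0.341703
z = (z1 − z2)/SE = (0.590145 − 0.192337) / 0.341703 = 0.397808 / 0.341703 = 1.164

1.164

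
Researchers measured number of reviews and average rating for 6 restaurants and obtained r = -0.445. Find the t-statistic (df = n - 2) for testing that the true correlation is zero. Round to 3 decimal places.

t = r·√(n−2) / √(1−r²) with r = -0.445, n = 6
  = -0.445·√4 / √(1 − 0.198025)
  = -0.445·2.000000 / 0.895531
  = -0.890000 / 0.895531 = -0.994

-0.994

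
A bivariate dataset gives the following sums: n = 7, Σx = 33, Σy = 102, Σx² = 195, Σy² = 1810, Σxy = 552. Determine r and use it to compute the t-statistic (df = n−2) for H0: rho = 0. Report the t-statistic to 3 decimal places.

1.813

S_xy = nΣxy − ΣxΣy = 7·552 − 33·102 = 3864 − 3366 = 498
S_xx = nΣx² − (Σx)² = 7·195 − 33² = 1365 − 1089 = 276
S_yy = nΣy² − (Σy)² = 7·1810 − 102² = 12670 − 10404 = 2266
r = S_xy / √(S_xx·S_yy) = 498 / √(276·2266) = 498 / √625416 = 498 / 790.8325 = 0.6297
t = r·√(n−2)/√(1−r²) = 0.6297·√5 / √(1−0.396522) = 1.408052 / 0.776838 = 1.813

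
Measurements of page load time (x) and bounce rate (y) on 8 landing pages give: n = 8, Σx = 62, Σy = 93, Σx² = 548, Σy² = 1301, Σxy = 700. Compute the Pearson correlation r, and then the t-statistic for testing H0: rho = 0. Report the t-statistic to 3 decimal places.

-0.423

S_xy = nΣxy − ΣxΣy = 8·700 − 62·93 = 5600 − 5766 = -166
S_xx = nΣx² − (Σx)² = 8·548 − 62² = 4384 − 3844 = 540
S_yy = nΣy² − (Σy)² = 8·1301 − 93² = 10408 − 8649 = 1759
r = S_xy / √(S_xx·S_yy) = -166 / √(540·1759) = -166 / √949860 = -166 / 974.6076 = -0.1703
t = r·√(n−2)/√(1−r²) = -0.1703·√6 / √(1−0.029002) = -0.417148 / 0.985392 = -0.423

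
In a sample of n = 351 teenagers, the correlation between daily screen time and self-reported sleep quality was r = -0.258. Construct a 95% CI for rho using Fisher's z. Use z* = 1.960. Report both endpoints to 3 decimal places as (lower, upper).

z_r = atanh(-0.258) = -0.263965;  SE = 1/√(n−3) = 1/√348 = 0.053606
z-limits: -0.263965 ± 1.960·0.053606 = -0.263965 ± 0.105068 = [-0.369033, -0.158897]
ρ-limits: (tanh -0.369033, tanh -0.158897) = (-0.353, -0.158)

(-0.353, -0.158)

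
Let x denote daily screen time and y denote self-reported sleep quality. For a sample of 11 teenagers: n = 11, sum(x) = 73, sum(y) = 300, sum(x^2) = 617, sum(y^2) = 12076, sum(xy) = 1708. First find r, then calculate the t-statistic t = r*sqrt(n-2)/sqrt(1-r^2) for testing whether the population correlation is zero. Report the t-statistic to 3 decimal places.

-1.285

S_xy = nΣxy − ΣxΣy = 11·1708 − 73·300 = 18788 − 21900 = -3112
S_xx = nΣx² − (Σx)² = 11·617 − 73² = 6787 − 5329 = 1458
S_yy = nΣy² − (Σy)² = 11·12076 − 300² = 132836 − 90000 = 42836
r = S_xy / √(S_xx·S_yy) = -3112 / √(1458·42836) = -3112 / √62454888 = -3112 / 7902.8405 = -0.3938
t = r·√(n−2)/√(1−r²) = -0.3938·√9 / √(1−0.155078) = -1.181400 / 0.919196 = -1.285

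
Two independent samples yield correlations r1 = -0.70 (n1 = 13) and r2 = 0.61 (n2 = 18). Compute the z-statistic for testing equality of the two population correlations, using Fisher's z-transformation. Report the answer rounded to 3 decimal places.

z1 = atanh(-0.70) = -0.867301,  z2 = atanh(0.61) = 0.708921
SE = √(1/(n1−3) + 1/(n2−3)) = √(1/10 + 1/15) = √(0.1000000 + 0.0666667) = √0.1666667 = 0.408248
z = (z1 − z2)/SE = (-0.867301 − 0.708921) / 0.408248 = -1.576222 / 0.408248 = -3.861

-3.861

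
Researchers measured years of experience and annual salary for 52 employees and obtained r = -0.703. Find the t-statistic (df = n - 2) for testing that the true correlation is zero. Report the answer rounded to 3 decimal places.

-6.990

t = r·√(n−2) / √(1−r²) with r = -0.703, n = 52
  = -0.703·√50 / √(1 − 0.494209)
  = -0.703·7.071068 / 0.711190
  = -4.970961 / 0.711190 = -6.990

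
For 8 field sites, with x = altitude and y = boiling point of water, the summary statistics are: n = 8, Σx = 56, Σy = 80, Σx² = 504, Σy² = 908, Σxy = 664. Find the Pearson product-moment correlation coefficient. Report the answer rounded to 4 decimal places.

Numerator: nΣxy − (Σx)(Σy) = 8·664 − (56)(80) = 832
Denominator: √[(nΣx²−(Σx)²)(nΣy²−(Σy)²)]
  nΣx²−(Σx)² = 8·504 − 3136 = 896;  nΣy²−(Σy)² = 8·908 − 6400 = 864
  √(896·864) = √774144 = 879.8545
r = 832 / 879.8545 = 0.9456

0.9456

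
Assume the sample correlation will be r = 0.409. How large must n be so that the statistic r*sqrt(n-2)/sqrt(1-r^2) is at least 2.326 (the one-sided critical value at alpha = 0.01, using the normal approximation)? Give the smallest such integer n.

Need r·√(n−2)/√(1−r²) ≥ 2.326
√(n−2) ≥ 2.326·√(1−0.167281) / 0.409 = 2.326·0.912534 / 0.409 = 5.1896
n−2 ≥ 26.9319  ⇒  n ≥ 28.9319
Smallest integer n = 29

29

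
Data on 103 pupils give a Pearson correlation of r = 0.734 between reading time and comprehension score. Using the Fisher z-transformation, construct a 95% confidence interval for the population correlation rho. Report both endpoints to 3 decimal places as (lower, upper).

Fisher z: z_r = atanh(r) = ½·ln((1+0.734)/(1−0.734)) = 0.937345
SE(z) = 1/√(n−3) = 1/√100 = 0.100000
95% ⇒ z* = 1.960; margin = 1.960·0.100000 = 0.196000
CI on z-scale: (0.741345, 1.133345)
Back-transform: tanh(0.741345) = 0.629957, tanh(1.133345) = 0.812161

(0.630, 0.812)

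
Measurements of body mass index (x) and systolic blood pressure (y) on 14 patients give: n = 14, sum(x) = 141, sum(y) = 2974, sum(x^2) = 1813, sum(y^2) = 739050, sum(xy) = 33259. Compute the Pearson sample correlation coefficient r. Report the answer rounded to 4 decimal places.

Numerator: nΣxy − (Σx)(Σy) = 14·33259 − (141)(2974) = 46292
Denominator: √[(nΣx²−(Σx)²)(nΣy²−(Σy)²)]
  nΣx²−(Σx)² = 14·1813 − 19881 = 5501;  nΣy²−(Σy)² = 14·739050 − 8844676 = 1502024
  √(5501·1502024) = √8262634024 = 90899.0320
r = 46292 / 90899.0320 = 0.5093

0.5093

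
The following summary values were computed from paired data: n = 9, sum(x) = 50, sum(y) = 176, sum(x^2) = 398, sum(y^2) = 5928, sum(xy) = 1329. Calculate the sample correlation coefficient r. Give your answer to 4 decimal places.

0.6424

Numerator: nΣxy − (Σx)(Σy) = 9·1329 − (50)(176) = 3161
Denominator: √[(nΣx²−(Σx)²)(nΣy²−(Σy)²)]
  nΣx²−(Σx)² = 9·398 − 2500 = 1082;  nΣy²−(Σy)² = 9·5928 − 30976 = 22376
  √(1082·22376) = √24210832 = 4920.4504
r = 3161 / 4920.4504 = 0.6424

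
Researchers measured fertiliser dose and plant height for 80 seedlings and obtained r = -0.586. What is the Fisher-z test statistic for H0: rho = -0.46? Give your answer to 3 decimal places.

-1.529

Fisher z: atanh(-0.586) = -0.671552, atanh(-0.46) = -0.497311
z = (z_r − z_0)·√(n−3) = (-0.671552 − (-0.497311))·√77 = -0.174241 · 8.774964 = -1.529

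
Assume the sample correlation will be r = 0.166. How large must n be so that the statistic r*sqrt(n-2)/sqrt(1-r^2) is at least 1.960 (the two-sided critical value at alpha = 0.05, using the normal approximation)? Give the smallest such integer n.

r√(n−2)/√(1−r²) ≥ 1.960  ⇔  n−2 ≥ (1.960)²·(1−r²)/r²
(1−r²)/r² = (1−0.027556)/0.027556 = 35.2897
n ≥ 2 + 3.8416·35.2897 = 2 + 135.5689 = 137.5689
⌈137.5689⌉ = 138

138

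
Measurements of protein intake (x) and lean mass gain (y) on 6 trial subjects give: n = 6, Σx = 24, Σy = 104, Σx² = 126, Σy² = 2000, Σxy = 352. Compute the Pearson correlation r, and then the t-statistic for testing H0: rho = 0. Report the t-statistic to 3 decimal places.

-2.997

S_xy = nΣxy − ΣxΣy = 6·352 − 24·104 = 2112 − 2496 = -384
S_xx = nΣx² − (Σx)² = 6·126 − 24² = 756 − 576 = 180
S_yy = nΣy² − (Σy)² = 6·2000 − 104² = 12000 − 10816 = 1184
r = S_xy / √(S_xx·S_yy) = -384 / √(180·1184) = -384 / √213120 = -384 / 461.6492 = -0.8318
t = r·√(n−2)/√(1−r²) = -0.8318·√4 / √(1−0.691891) = -1.663600 / 0.555076 = -2.997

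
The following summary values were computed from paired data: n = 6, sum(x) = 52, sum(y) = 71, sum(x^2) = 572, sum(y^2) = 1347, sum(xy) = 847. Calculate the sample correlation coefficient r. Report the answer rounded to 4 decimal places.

0.9342

Numerator: nΣxy − (Σx)(Σy) = 6·847 − (52)(71) = 1390
Denominator: √[(nΣx²−(Σx)²)(nΣy²−(Σy)²)]
  nΣx²−(Σx)² = 6·572 − 2704 = 728;  nΣy²−(Σy)² = 6·1347 − 5041 = 3041
  √(728·3041) = √2213848 = 1487.9005
r = 1390 / 1487.9005 = 0.9342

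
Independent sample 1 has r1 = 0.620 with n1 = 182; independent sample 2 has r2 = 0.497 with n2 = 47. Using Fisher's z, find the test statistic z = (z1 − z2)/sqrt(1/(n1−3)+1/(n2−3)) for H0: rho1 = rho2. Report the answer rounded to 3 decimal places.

1.068

Fisher z-transforms: z1 = atanh(0.620) = 0.725005, z2 = atanh(0.497) = 0.545314; difference d = 0.179691
Var(d) = 1/179 + 1/44 = 0.0055866 + 0.0227273 = 0.0283139
z = d/√Var(d) = 0.179691 / √0.0283139 = 0.179691 / 0.168267 = 1.068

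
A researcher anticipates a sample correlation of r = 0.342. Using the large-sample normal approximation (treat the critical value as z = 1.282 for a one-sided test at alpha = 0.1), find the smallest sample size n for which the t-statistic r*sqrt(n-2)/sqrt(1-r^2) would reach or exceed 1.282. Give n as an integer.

15

Need r·√(n−2)/√(1−r²) ≥ 1.282
√(n−2) ≥ 1.282·√(1−0.116964) / 0.342 = 1.282·0.939700 / 0.342 = 3.5225
n−2 ≥ 12.4080  ⇒  n ≥ 14.4080
Smallest integer n = 15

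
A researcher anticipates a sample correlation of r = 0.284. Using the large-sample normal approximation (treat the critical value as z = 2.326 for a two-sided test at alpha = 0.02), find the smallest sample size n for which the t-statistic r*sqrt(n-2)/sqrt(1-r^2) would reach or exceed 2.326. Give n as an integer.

r√(n−2)/√(1−r²) ≥ 2.326  ⇔  n−2 ≥ (2.326)²·(1−r²)/r²
(1−r²)/r² = (1−0.080656)/0.080656 = 11.3983
n ≥ 2 + 5.410276·11.3983 = 2 + 61.6679 = 63.6679
⌈63.6679⌉ = 64

64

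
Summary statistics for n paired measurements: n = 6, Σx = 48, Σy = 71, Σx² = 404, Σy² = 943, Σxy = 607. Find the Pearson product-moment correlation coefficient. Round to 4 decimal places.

S_xy = nΣxy − ΣxΣy = 6·607 − 48·71 = 3642 − 3408 = 234
S_xx = nΣx² − (Σx)² = 6·404 − 48² = 2424 − 2304 = 120
S_yy = nΣy² − (Σy)² = 6·943 − 71² = 5658 − 5041 = 617
r = S_xy / √(S_xx·S_yy) = 234 / √(120·617) = 234 / √74040 = 234 / 272.1029 = 0.8600

0.8600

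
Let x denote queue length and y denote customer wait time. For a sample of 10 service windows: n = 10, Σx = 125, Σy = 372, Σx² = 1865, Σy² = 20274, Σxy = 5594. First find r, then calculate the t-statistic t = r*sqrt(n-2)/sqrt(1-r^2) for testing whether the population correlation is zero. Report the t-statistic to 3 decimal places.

2.599

S_xy = nΣxy − ΣxΣy = 10·5594 − 125·372 = 55940 − 46500 = 9440
S_xx = nΣx² − (Σx)² = 10·1865 − 125² = 18650 − 15625 = 3025
S_yy = nΣy² − (Σy)² = 10·20274 − 372² = 202740 − 138384 = 64356
r = S_xy / √(S_xx·S_yy) = 9440 / √(3025·64356) = 9440 / √194676900 = 9440 / 13952.6664 = 0.6766
t = r·√(n−2)/√(1−r²) = 0.6766·√8 / √(1−0.457788) = 1.913714 / 0.736350 = 2.599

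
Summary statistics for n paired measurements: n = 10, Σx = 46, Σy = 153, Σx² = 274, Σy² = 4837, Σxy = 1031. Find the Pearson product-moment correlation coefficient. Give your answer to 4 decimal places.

S_xy = nΣxy − ΣxΣy = 10·1031 − 46·153 = 10310 − 7038 = 3272
S_xx = nΣx² − (Σx)² = 10·274 − 46² = 2740 − 2116 = 624
S_yy = nΣy² − (Σy)² = 10·4837 − 153² = 48370 − 23409 = 24961
r = S_xy / √(S_xx·S_yy) = 3272 / √(624·24961) = 3272 / √15575664 = 3272 / 3946.6016 = 0.8291

0.8291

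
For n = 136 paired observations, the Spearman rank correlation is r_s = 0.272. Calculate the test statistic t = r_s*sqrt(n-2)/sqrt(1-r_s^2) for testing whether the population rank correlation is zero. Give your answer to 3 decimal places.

3.272

1 − r_s² = 1 − 0.073984 = 0.926016;  √(1−r_s²) = 0.962297
√(n−2) = √134 = 11.575837
t = r_s·√(n−2)/√(1−r_s²) = 0.272 · 11.575837 / 0.962297 = 3.272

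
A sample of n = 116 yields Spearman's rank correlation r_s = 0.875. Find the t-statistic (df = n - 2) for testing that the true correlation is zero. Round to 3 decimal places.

1 − r_s² = 1 − 0.765625 = 0.234375;  √(1−r_s²) = 0.484123
√(n−2) = √114 = 10.677078
t = r_s·√(n−2)/√(1−r_s²) = 0.875 · 10.677078 / 0.484123 = 19.298

19.298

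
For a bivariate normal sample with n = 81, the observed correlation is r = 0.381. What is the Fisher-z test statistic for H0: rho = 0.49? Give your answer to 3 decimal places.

Fisher z: atanh(0.381) = 0.401229, atanh(0.49) = 0.536060
z = (z_r − z_0)·√(n−3) = (0.401229 − 0.536060)·√78 = -0.134831 · 8.831761 = -1.191

-1.191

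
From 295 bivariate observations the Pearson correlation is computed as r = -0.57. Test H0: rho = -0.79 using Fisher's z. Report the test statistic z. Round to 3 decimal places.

7.244

Fisher z: atanh(-0.57) = -0.647523, atanh(-0.79) = -1.071432
z = (z_r − z_0)·√(n−3) = (-0.647523 − (-1.071432))·√292 = 0.423909 · 17.088007 = 7.244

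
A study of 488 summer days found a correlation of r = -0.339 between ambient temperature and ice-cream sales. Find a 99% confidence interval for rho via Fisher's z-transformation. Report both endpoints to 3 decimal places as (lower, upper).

Fisher z: z_r = atanh(r) = ½·ln((1+(-0.339))/(1−(-0.339))) = -0.352962
SE(z) = 1/√(n−3) = 1/√485 = 0.045408
99% ⇒ z* = 2.576; margin = 2.576·0.045408 = 0.116971
CI on z-scale: (-0.469933, -0.235991)
Back-transform: tanh(-0.469933) = -0.438145, tanh(-0.235991) = -0.231706

(-0.438, -0.232)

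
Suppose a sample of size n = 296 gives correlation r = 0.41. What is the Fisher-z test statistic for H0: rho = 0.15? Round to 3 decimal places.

Fisher z: atanh(0.41) = 0.435611, atanh(0.15) = 0.151140
z = (z_r − z_0)·√(n−3) = (0.435611 − 0.151140)·√293 = 0.284471 · 17.117243 = 4.869

4.869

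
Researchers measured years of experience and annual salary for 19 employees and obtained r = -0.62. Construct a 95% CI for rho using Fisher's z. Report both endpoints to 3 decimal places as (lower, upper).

z_r = atanh(-0.62) = -0.725005;  SE = 1/√(n−3) = 1/√16 = 0.250000
z-limits: -0.725005 ± 1.960·0.250000 = -0.725005 ± 0.490000 = [-1.215005, -0.235005]
ρ-limits: (tanh -1.215005, tanh -0.235005) = (-0.838, -0.231)

(-0.838, -0.231)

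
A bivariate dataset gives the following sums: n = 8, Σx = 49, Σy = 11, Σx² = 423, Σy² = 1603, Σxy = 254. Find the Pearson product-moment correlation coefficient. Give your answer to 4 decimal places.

0.4225

S_xy = nΣxy − ΣxΣy = 8·254 − 49·11 = 2032 − 539 = 1493
S_xx = nΣx² − (Σx)² = 8·423 − 49² = 3384 − 2401 = 983
S_yy = nΣy² − (Σy)² = 8·1603 − 11² = 12824 − 121 = 12703
r = S_xy / √(S_xx·S_yy) = 1493 / √(983·12703) = 1493 / √12487049 = 1493 / 3533.7019 = 0.4225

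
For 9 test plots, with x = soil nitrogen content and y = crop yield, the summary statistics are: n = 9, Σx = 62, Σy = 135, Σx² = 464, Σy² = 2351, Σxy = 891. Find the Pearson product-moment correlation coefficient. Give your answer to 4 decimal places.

S_xy = nΣxy − ΣxΣy = 9·891 − 62·135 = 8019 − 8370 = -351
S_xx = nΣx² − (Σx)² = 9·464 − 62² = 4176 − 3844 = 332
S_yy = nΣy² − (Σy)² = 9·2351 − 135² = 21159 − 18225 = 2934
r = S_xy / √(S_xx·S_yy) = -351 / √(332·2934) = -351 / √974088 = -351 / 986.9590 = -0.3556

-0.3556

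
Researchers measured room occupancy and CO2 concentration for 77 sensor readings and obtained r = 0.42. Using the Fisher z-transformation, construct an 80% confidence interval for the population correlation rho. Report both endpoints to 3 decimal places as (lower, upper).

Fisher z: z_r = atanh(r) = ½·ln((1+0.42)/(1−0.42)) = 0.447692
SE(z) = 1/√(n−3) = 1/√74 = 0.116248
80% ⇒ z* = 1.282; margin = 1.282·0.116248 = 0.149030
CI on z-scale: (0.298662, 0.596722)
Back-transform: tanh(0.298662) = 0.290088, tanh(0.596722) = 0.534713

(0.290, 0.535)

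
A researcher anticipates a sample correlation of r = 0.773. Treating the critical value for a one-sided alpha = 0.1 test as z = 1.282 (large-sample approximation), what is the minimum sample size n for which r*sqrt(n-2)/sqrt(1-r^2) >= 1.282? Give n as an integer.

Need r·√(n−2)/√(1−r²) ≥ 1.282
√(n−2) ≥ 1.282·√(1−0.597529) / 0.773 = 1.282·0.634406 / 0.773 = 1.0521
n−2 ≥ 1.1069  ⇒  n ≥ 3.1069
Smallest integer n = 4

4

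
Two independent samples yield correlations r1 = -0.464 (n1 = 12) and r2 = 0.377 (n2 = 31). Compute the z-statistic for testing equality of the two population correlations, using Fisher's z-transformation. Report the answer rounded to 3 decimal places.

-2.346

Fisher z-transforms: z1 = atanh(-0.464) = -0.502397, z2 = atanh(0.377) = 0.396558; difference d = -0.898955
Var(d) = 1/9 + 1/28 = 0.1111111 + 0.0357143 = 0.1468254
z = d/√Var(d) = -0.898955 / √0.1468254 = -0.898955 / 0.383178 = -2.346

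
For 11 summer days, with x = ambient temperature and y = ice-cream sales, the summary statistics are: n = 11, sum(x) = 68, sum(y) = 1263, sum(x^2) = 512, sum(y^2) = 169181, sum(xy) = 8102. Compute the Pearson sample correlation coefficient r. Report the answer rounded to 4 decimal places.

0.1978

Numerator: nΣxy − (Σx)(Σy) = 11·8102 − (68)(1263) = 3238
Denominator: √[(nΣx²−(Σx)²)(nΣy²−(Σy)²)]
  nΣx²−(Σx)² = 11·512 − 4624 = 1008;  nΣy²−(Σy)² = 11·169181 − 1595169 = 265822
  √(1008·265822) = √267948576 = 16369.1349
r = 3238 / 16369.1349 = 0.1978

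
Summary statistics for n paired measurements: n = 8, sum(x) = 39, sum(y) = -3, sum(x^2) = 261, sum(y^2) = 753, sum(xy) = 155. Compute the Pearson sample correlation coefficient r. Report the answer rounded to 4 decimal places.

S_xy = nΣxy − ΣxΣy = 8·155 − 39·(-3) = 1240 − (-117) = 1357
S_xx = nΣx² − (Σx)² = 8·261 − 39² = 2088 − 1521 = 567
S_yy = nΣy² − (Σy)² = 8·753 − (-3)² = 6024 − 9 = 6015
r = S_xy / √(S_xx·S_yy) = 1357 / √(567·6015) = 1357 / √3410505 = 1357 / 1846.7553 = 0.7348

0.7348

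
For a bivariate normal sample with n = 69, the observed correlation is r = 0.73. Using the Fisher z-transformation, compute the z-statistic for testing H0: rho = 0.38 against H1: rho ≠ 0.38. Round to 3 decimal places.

4.295

Fisher z: atanh(0.73) = 0.928727, atanh(0.38) = 0.400060
z = (z_r − z_0)·√(n−3) = (0.928727 − 0.400060)·√66 = 0.528667 · 8.124038 = 4.295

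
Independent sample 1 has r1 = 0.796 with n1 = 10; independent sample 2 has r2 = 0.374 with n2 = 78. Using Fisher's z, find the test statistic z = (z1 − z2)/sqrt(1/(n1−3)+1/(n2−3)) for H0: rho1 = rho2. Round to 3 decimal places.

1.757

z1 = atanh(0.796) = 1.087599,  z2 = atanh(0.374) = 0.393066
SE = √(1/(n1−3) + 1/(n2−3)) = √(1/7 + 1/75) = √(0.1428571 + 0.0133333) = √0.1561904 = 0.395209
z = (z1 − z2)/SE = (1.087599 − 0.393066) / 0.395209 = 0.694533 / 0.395209 = 1.757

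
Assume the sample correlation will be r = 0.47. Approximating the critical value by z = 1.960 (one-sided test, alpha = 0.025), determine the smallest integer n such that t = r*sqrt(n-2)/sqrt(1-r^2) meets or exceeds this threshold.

16

r√(n−2)/√(1−r²) ≥ 1.960  ⇔  n−2 ≥ (1.960)²·(1−r²)/r²
(1−r²)/r² = (1−0.2209)/0.2209 = 3.5269
n ≥ 2 + 3.8416·3.5269 = 2 + 13.5489 = 15.5489
⌈15.5489⌉ = 16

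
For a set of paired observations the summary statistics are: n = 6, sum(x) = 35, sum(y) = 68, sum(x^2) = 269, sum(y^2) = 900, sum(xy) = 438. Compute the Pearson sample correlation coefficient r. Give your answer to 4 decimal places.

0.4514

Numerator: nΣxy − (Σx)(Σy) = 6·438 − (35)(68) = 248
Denominator: √[(nΣx²−(Σx)²)(nΣy²−(Σy)²)]
  nΣx²−(Σx)² = 6·269 − 1225 = 389;  nΣy²−(Σy)² = 6·900 − 4624 = 776
  √(389·776) = √301864 = 549.4215
r = 248 / 549.4215 = 0.4514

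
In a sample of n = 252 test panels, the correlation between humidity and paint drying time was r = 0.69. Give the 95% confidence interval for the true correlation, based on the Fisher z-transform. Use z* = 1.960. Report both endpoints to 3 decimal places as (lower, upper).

(0.619, 0.750)

Fisher z: z_r = atanh(r) = ½·ln((1+0.69)/(1−0.69)) = 0.847956
SE(z) = 1/√(n−3) = 1/√249 = 0.063372
95% ⇒ z* = 1.960; margin = 1.960·0.063372 = 0.124209
CI on z-scale: (0.723747, 0.972165)
Back-transform: tanh(0.723747) = 0.619225, tanh(0.972165) = 0.749654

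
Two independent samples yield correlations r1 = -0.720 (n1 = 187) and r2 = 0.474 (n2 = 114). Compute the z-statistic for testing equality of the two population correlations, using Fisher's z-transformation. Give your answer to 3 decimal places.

Fisher z-transforms: z1 = atanh(-0.720) = -0.907645, z2 = atanh(0.474) = 0.515217; difference d = -1.422862
Var(d) = 1/184 + 1/111 = 0.0054348 + 0.0090090 = 0.0144438
z = d/√Var(d) = -1.422862 / √0.0144438 = -1.422862 / 0.120182 = -11.839

-11.839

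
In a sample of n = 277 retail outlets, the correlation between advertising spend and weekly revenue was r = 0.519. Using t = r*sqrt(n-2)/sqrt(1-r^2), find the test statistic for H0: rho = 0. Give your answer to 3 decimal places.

10.069

1 − r² = 1 − 0.269361 = 0.730639;  √(1−r²) = 0.854774
√(n−2) = √275 = 16.583124
t = r·√(n−2)/√(1−r²) = 0.519 · 16.583124 / 0.854774 = 10.069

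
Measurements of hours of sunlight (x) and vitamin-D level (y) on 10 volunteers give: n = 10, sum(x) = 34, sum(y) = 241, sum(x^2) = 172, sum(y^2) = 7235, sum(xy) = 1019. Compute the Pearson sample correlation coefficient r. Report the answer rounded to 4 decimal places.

0.7036

Numerator: nΣxy − (Σx)(Σy) = 10·1019 − (34)(241) = 1996
Denominator: √[(nΣx²−(Σx)²)(nΣy²−(Σy)²)]
  nΣx²−(Σx)² = 10·172 − 1156 = 564;  nΣy²−(Σy)² = 10·7235 − 58081 = 14269
  √(564·14269) = √8047716 = 2836.8497
r = 1996 / 2836.8497 = 0.7036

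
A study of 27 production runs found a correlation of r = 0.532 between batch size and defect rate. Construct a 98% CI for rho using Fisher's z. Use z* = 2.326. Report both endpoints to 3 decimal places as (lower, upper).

(0.118, 0.789)

Fisher z: z_r = atanh(r) = ½·ln((1+0.532)/(1−0.532)) = 0.592931
SE(z) = 1/√(n−3) = 1/√24 = 0.204124
98% ⇒ z* = 2.326; margin = 2.326·0.204124 = 0.474792
CI on z-scale: (0.118139, 1.067723)
Back-transform: tanh(0.118139) = 0.117592, tanh(1.067723) = 0.788602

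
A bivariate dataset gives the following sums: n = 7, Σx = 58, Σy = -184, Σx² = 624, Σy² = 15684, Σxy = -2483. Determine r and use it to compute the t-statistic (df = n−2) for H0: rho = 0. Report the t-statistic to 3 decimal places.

-2.685

S_xy = nΣxy − ΣxΣy = 7·(-2483) − 58·(-184) = -17381 − (-10672) = -6709
S_xx = nΣx² − (Σx)² = 7·624 − 58² = 4368 − 3364 = 1004
S_yy = nΣy² − (Σy)² = 7·15684 − (-184)² = 109788 − 33856 = 75932
r = S_xy / √(S_xx·S_yy) = -6709 / √(1004·75932) = -6709 / √76235728 = -6709 / 8731.3073 = -0.7684
t = r·√(n−2)/√(1−r²) = -0.7684·√5 / √(1−0.590439) = -1.718195 / 0.639970 = -2.685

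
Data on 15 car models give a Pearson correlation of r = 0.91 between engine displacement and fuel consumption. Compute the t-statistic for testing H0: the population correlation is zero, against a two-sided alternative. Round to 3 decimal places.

7.914

t = r·√(n−2) / √(1−r²) with r = 0.91, n = 15
  = 0.91·√13 / √(1 − 0.8281)
  = 0.91·3.605551 / 0.414608
  = 3.281051 / 0.414608 = 7.914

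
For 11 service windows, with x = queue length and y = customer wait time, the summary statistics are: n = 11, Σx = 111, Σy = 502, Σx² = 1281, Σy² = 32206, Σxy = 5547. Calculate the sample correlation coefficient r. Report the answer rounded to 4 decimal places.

S_xy = nΣxy − ΣxΣy = 11·5547 − 111·502 = 61017 − 55722 = 5295
S_xx = nΣx² − (Σx)² = 11·1281 − 111² = 14091 − 12321 = 1770
S_yy = nΣy² − (Σy)² = 11·32206 − 502² = 354266 − 252004 = 102262
r = S_xy / √(S_xx·S_yy) = 5295 / √(1770·102262) = 5295 / √181003740 = 5295 / 13453.7630 = 0.3936

0.3936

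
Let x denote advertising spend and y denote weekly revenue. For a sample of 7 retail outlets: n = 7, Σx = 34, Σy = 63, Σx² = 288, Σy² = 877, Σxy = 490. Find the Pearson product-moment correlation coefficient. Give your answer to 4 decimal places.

S_xy = nΣxy − ΣxΣy = 7·490 − 34·63 = 3430 − 2142 = 1288
S_xx = nΣx² − (Σx)² = 7·288 − 34² = 2016 − 1156 = 860
S_yy = nΣy² − (Σy)² = 7·877 − 63² = 6139 − 3969 = 2170
r = S_xy / √(S_xx·S_yy) = 1288 / √(860·2170) = 1288 / √1866200 = 1288 / 1366.0893 = 0.9428

0.9428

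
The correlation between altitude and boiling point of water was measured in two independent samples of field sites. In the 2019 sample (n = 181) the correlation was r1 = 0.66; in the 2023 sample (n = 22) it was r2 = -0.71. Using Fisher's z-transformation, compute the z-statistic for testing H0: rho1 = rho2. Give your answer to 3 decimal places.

Fisher z-transforms: z1 = atanh(0.66) = 0.792814, z2 = atanh(-0.71) = -0.887184; difference d = 1.679998
Var(d) = 1/178 + 1/19 = 0.0056180 + 0.0526316 = 0.0582496
z = d/√Var(d) = 1.679998 / √0.0582496 = 1.679998 / 0.241350 = 6.961

6.961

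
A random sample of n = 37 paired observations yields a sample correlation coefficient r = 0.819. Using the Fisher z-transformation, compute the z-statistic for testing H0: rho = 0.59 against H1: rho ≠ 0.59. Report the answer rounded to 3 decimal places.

Fisher z: atanh(0.819) = 1.153773, atanh(0.59) = 0.677666
z = (z_r − z_0)·√(n−3) = (1.153773 − 0.677666)·√34 = 0.476107 · 5.830952 = 2.776

2.776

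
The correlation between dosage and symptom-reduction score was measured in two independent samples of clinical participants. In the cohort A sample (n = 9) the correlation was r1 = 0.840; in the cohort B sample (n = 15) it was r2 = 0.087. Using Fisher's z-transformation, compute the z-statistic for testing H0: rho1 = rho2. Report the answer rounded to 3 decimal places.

2.268

Fisher z-transforms: z1 = atanh(0.840) = 1.221174, z2 = atanh(0.087) = 0.087221; difference d = 1.133953
Var(d) = 1/6 + 1/12 = 0.1666667 + 0.0833333 = 0.2500000
z = d/√Var(d) = 1.133953 / √0.2500000 = 1.133953 / 0.500000 = 2.268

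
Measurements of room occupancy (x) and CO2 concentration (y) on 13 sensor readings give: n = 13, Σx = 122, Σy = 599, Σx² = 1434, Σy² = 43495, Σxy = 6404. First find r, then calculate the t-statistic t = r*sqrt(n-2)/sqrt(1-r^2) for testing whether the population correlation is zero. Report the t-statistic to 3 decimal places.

Numerator: nΣxy − (Σx)(Σy) = 13·6404 − (122)(599) = 10174
Denominator: √[(nΣx²−(Σx)²)(nΣy²−(Σy)²)]
  nΣx²−(Σx)² = 13·1434 − 14884 = 3758;  nΣy²−(Σy)² = 13·43495 − 358801 = 206634
  √(3758·206634) = √776530572 = 27866.2981
r = 10174 / 27866.2981 = 0.3651
t = r·√(n−2)/√(1−r²) = 0.3651·√11 / √(1−0.133298) = 1.210900 / 0.930968 = 1.301

1.301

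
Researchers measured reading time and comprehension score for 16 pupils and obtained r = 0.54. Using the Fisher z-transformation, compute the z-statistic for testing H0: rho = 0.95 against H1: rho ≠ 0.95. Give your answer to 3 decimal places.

-4.426

Fisher z: atanh(0.54) = 0.604156, atanh(0.95) = 1.831781
z = (z_r − z_0)·√(n−3) = (0.604156 − 1.831781)·√13 = -1.227625 · 3.605551 = -4.426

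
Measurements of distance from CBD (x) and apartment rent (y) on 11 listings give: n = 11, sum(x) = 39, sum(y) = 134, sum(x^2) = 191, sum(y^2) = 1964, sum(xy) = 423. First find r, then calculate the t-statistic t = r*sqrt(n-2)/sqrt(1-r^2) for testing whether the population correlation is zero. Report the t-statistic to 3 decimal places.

-1.286

S_xy = nΣxy − ΣxΣy = 11·423 − 39·134 = 4653 − 5226 = -573
S_xx = nΣx² − (Σx)² = 11·191 − 39² = 2101 − 1521 = 580
S_yy = nΣy² − (Σy)² = 11·1964 − 134² = 21604 − 17956 = 3648
r = S_xy / √(S_xx·S_yy) = -573 / √(580·3648) = -573 / √2115840 = -573 / 1454.5927 = -0.3939
t = r·√(n−2)/√(1−r²) = -0.3939·√9 / √(1−0.155157) = -1.181700 / 0.919153 = -1.286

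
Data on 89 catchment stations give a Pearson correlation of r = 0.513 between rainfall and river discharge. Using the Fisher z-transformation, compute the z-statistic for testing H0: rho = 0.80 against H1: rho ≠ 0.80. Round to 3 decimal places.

Fisher z: atanh(0.513) = 0.566793, atanh(0.80) = 1.098612
z = (z_r − z_0)·√(n−3) = (0.566793 − 1.098612)·√86 = -0.531819 · 9.273618 = -4.932

-4.932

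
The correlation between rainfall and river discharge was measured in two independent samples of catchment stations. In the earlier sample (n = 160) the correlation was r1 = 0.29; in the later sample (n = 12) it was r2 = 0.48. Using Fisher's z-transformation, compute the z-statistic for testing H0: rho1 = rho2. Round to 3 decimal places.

z1 = atanh(0.29) = 0.298566,  z2 = atanh(0.48) = 0.522984
SE = √(1/(n1−3) + 1/(n2−3)) = √(1/157 + 1/9) = √(0.0063694 + 0.1111111) = √0.1174805 = 0.342754
z = (z1 − z2)/SE = (0.298566 − 0.522984) / 0.342754 = -0.224418 / 0.342754 = -0.655

-0.655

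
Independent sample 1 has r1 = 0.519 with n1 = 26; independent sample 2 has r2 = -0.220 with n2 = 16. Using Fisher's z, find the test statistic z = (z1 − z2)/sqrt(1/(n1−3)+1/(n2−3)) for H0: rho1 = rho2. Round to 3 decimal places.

z1 = atanh(0.519) = 0.574970,  z2 = atanh(-0.220) = -0.223656
SE = √(1/(n1−3) + 1/(n2−3)) = √(1/23 + 1/13) = √(0.0434783 + 0.0769231) = √0.1204014 = 0.346989
z = (z1 − z2)/SE = (0.574970 − (-0.223656)) / 0.346989 = 0.798626 / 0.346989 = 2.302

2.302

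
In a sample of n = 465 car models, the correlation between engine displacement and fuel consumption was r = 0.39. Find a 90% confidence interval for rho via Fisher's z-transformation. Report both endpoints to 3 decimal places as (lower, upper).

(0.323, 0.453)

z_r = atanh(0.39) = 0.411800;  SE = 1/√(n−3) = 1/√462 = 0.046524
z-limits: 0.411800 ± 1.645·0.046524 = 0.411800 ± 0.076532 = [0.335268, 0.488332]
ρ-limits: (tanh 0.335268, tanh 0.488332) = (0.323, 0.453)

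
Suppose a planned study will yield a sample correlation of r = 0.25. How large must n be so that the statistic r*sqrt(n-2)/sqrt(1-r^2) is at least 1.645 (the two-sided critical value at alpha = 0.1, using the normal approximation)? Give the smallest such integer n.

Need r·√(n−2)/√(1−r²) ≥ 1.645
√(n−2) ≥ 1.645·√(1−0.0625) / 0.25 = 1.645·0.968246 / 0.25 = 6.3711
n−2 ≥ 40.5909  ⇒  n ≥ 42.5909
Smallest integer n = 43

43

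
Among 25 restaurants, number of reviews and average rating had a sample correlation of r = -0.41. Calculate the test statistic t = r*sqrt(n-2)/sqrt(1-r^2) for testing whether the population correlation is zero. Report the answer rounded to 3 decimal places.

-2.156

1 − r² = 1 − 0.1681 = 0.8319;  √(1−r²) = 0.912086
√(n−2) = √23 = 4.795832
t = r·√(n−2)/√(1−r²) = -0.41 · 4.795832 / 0.912086 = -2.156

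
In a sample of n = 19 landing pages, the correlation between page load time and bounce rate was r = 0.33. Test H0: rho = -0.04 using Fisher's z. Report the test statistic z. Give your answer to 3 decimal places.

1.531

z_r = atanh(0.33) = 0.342828,  z_0 = atanh(-0.04) = -0.040021
SE = 1/√(n−3) = 1/√16 = 0.250000
z = (z_r − z_0)/SE = (0.342828 − (-0.040021)) / 0.250000 = 0.382849 / 0.250000 = 1.531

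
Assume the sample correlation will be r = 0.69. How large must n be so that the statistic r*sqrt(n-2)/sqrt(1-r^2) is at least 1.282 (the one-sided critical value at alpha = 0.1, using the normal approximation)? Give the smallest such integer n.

4

r√(n−2)/√(1−r²) ≥ 1.282  ⇔  n−2 ≥ (1.282)²·(1−r²)/r²
(1−r²)/r² = (1−0.4761)/0.4761 = 1.1004
n ≥ 2 + 1.643524·1.1004 = 2 + 1.8085 = 3.8085
⌈3.8085⌉ = 4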